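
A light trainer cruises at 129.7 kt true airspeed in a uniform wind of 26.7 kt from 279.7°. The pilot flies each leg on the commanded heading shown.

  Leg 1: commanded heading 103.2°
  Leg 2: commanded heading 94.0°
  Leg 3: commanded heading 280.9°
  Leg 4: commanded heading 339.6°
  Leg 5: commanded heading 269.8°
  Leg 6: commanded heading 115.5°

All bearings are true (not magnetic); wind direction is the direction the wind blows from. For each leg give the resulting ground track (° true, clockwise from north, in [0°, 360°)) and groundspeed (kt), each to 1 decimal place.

Leg 1: heading 103.2°; drift -0.6° → track 102.6°, groundspeed 156.4 kt
Leg 2: heading 94.0°; drift +1.0° → track 95.0°, groundspeed 156.3 kt
Leg 3: heading 280.9°; drift +0.3° → track 281.2°, groundspeed 103.0 kt
Leg 4: heading 339.6°; drift +11.2° → track 350.8°, groundspeed 118.6 kt
Leg 5: heading 269.8°; drift -2.5° → track 267.3°, groundspeed 103.5 kt
Leg 6: heading 115.5°; drift -2.7° → track 112.8°, groundspeed 155.6 kt

Leg 1: track=102.6°, groundspeed=156.4 kt
Leg 2: track=95.0°, groundspeed=156.3 kt
Leg 3: track=281.2°, groundspeed=103.0 kt
Leg 4: track=350.8°, groundspeed=118.6 kt
Leg 5: track=267.3°, groundspeed=103.5 kt
Leg 6: track=112.8°, groundspeed=155.6 kt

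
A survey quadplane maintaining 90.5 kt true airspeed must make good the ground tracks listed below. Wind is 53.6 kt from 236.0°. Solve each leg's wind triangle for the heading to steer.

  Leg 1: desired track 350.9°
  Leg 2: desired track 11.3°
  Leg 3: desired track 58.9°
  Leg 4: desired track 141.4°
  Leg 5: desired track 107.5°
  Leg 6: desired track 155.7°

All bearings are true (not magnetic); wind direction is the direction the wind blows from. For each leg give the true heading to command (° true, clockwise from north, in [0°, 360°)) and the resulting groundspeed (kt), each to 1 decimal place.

Leg 1: heading=318.4°, groundspeed=98.9 kt
Leg 2: heading=346.7°, groundspeed=120.4 kt
Leg 3: heading=60.6°, groundspeed=144.0 kt
Leg 4: heading=177.6°, groundspeed=77.3 kt
Leg 5: heading=135.1°, groundspeed=113.6 kt
Leg 6: heading=191.4°, groundspeed=64.4 kt

Leg 1: desired track 350.9°; wind correction -32.5° → command heading 318.4°, groundspeed 98.9 kt
Leg 2: desired track 11.3°; wind correction -24.6° → command heading 346.7°, groundspeed 120.4 kt
Leg 3: desired track 58.9°; wind correction +1.7° → command heading 60.6°, groundspeed 144.0 kt
Leg 4: desired track 141.4°; wind correction +36.2° → command heading 177.6°, groundspeed 77.3 kt
Leg 5: desired track 107.5°; wind correction +27.6° → command heading 135.1°, groundspeed 113.6 kt
Leg 6: desired track 155.7°; wind correction +35.7° → command heading 191.4°, groundspeed 64.4 kt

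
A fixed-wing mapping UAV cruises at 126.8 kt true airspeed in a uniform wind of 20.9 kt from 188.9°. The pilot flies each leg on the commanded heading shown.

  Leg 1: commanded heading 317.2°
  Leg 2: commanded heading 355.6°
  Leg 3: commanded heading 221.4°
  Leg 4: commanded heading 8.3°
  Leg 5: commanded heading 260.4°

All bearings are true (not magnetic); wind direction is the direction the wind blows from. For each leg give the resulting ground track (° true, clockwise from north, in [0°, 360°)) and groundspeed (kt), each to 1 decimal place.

Leg 1: heading 317.2°; drift +6.7° → track 323.9°, groundspeed 140.7 kt
Leg 2: heading 355.6°; drift +1.9° → track 357.5°, groundspeed 147.2 kt
Leg 3: heading 221.4°; drift +5.9° → track 227.3°, groundspeed 109.7 kt
Leg 4: heading 8.3°; drift +0.1° → track 8.4°, groundspeed 147.7 kt
Leg 5: heading 260.4°; drift +9.4° → track 269.8°, groundspeed 121.8 kt

Leg 1: track=323.9°, groundspeed=140.7 kt
Leg 2: track=357.5°, groundspeed=147.2 kt
Leg 3: track=227.3°, groundspeed=109.7 kt
Leg 4: track=8.4°, groundspeed=147.7 kt
Leg 5: track=269.8°, groundspeed=121.8 kt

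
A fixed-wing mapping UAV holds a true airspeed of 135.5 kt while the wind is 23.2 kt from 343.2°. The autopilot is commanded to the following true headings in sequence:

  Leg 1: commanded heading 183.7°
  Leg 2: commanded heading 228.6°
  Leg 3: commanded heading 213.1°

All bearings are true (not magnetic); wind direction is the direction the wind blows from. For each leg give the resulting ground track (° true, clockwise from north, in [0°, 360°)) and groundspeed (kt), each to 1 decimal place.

Leg 1: heading 183.7°; drift -3.0° → track 180.7°, groundspeed 157.4 kt
Leg 2: heading 228.6°; drift -8.3° → track 220.3°, groundspeed 146.7 kt
Leg 3: heading 213.1°; drift -6.7° → track 206.4°, groundspeed 151.5 kt

Leg 1: track=180.7°, groundspeed=157.4 kt
Leg 2: track=220.3°, groundspeed=146.7 kt
Leg 3: track=206.4°, groundspeed=151.5 kt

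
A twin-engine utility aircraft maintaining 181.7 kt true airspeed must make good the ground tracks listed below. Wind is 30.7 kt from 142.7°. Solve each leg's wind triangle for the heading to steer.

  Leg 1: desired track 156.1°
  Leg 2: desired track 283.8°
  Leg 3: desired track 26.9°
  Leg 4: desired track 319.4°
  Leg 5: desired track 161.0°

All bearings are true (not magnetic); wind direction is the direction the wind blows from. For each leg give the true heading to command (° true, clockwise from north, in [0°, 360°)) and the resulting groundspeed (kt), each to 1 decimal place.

Leg 1: heading=153.9°, groundspeed=151.7 kt
Leg 2: heading=277.7°, groundspeed=204.6 kt
Leg 3: heading=35.6°, groundspeed=192.9 kt
Leg 4: heading=318.8°, groundspeed=212.3 kt
Leg 5: heading=158.0°, groundspeed=152.3 kt

Leg 1: desired track 156.1°; wind correction -2.2° → command heading 153.9°, groundspeed 151.7 kt
Leg 2: desired track 283.8°; wind correction -6.1° → command heading 277.7°, groundspeed 204.6 kt
Leg 3: desired track 26.9°; wind correction +8.7° → command heading 35.6°, groundspeed 192.9 kt
Leg 4: desired track 319.4°; wind correction -0.6° → command heading 318.8°, groundspeed 212.3 kt
Leg 5: desired track 161.0°; wind correction -3.0° → command heading 158.0°, groundspeed 152.3 kt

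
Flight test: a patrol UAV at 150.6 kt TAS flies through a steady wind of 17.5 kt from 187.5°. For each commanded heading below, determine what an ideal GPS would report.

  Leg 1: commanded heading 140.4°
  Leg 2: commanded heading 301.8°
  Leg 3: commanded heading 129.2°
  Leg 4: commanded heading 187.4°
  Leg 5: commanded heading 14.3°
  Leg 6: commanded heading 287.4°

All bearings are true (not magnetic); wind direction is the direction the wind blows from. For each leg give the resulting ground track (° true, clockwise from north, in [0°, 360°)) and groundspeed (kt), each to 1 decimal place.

Leg 1: track=135.1°, groundspeed=139.3 kt
Leg 2: track=307.6°, groundspeed=158.6 kt
Leg 3: track=123.2°, groundspeed=142.2 kt
Leg 4: track=187.4°, groundspeed=133.1 kt
Leg 5: track=13.6°, groundspeed=168.0 kt
Leg 6: track=293.8°, groundspeed=154.6 kt

Leg 1: heading 140.4°; drift -5.3° → track 135.1°, groundspeed 139.3 kt
Leg 2: heading 301.8°; drift +5.8° → track 307.6°, groundspeed 158.6 kt
Leg 3: heading 129.2°; drift -6.0° → track 123.2°, groundspeed 142.2 kt
Leg 4: heading 187.4°; drift +0.0° → track 187.4°, groundspeed 133.1 kt
Leg 5: heading 14.3°; drift -0.7° → track 13.6°, groundspeed 168.0 kt
Leg 6: heading 287.4°; drift +6.4° → track 293.8°, groundspeed 154.6 kt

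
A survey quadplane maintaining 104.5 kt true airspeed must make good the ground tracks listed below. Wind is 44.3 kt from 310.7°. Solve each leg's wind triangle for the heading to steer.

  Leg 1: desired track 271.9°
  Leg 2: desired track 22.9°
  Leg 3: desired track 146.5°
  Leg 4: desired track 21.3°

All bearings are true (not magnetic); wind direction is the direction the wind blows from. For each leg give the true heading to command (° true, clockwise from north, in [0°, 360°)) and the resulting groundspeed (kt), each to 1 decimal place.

Leg 1: heading=287.3°, groundspeed=66.2 kt
Leg 2: heading=359.1°, groundspeed=82.1 kt
Leg 3: heading=153.1°, groundspeed=146.4 kt
Leg 4: heading=357.7°, groundspeed=81.1 kt

Leg 1: desired track 271.9°; wind correction +15.4° → command heading 287.3°, groundspeed 66.2 kt
Leg 2: desired track 22.9°; wind correction -23.8° → command heading 359.1°, groundspeed 82.1 kt
Leg 3: desired track 146.5°; wind correction +6.6° → command heading 153.1°, groundspeed 146.4 kt
Leg 4: desired track 21.3°; wind correction -23.6° → command heading 357.7°, groundspeed 81.1 kt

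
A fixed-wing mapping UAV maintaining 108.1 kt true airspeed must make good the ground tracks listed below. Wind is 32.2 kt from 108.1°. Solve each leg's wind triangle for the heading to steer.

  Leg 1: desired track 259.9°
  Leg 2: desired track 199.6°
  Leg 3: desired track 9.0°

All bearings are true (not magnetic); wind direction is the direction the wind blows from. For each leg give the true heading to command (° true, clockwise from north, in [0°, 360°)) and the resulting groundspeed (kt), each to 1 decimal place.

Leg 1: heading=251.8°, groundspeed=135.4 kt
Leg 2: heading=182.3°, groundspeed=104.0 kt
Leg 3: heading=26.1°, groundspeed=108.4 kt

Leg 1: desired track 259.9°; wind correction -8.1° → command heading 251.8°, groundspeed 135.4 kt
Leg 2: desired track 199.6°; wind correction -17.3° → command heading 182.3°, groundspeed 104.0 kt
Leg 3: desired track 9.0°; wind correction +17.1° → command heading 26.1°, groundspeed 108.4 kt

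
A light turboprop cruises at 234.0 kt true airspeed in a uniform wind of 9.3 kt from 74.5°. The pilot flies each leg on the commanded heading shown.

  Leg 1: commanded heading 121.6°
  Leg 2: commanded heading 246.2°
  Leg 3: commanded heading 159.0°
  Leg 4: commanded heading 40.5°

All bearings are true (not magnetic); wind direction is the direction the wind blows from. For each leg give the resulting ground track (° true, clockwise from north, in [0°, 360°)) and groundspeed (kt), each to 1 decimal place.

Leg 1: heading 121.6°; drift +1.7° → track 123.3°, groundspeed 227.8 kt
Leg 2: heading 246.2°; drift +0.3° → track 246.5°, groundspeed 243.2 kt
Leg 3: heading 159.0°; drift +2.3° → track 161.3°, groundspeed 233.3 kt
Leg 4: heading 40.5°; drift -1.3° → track 39.2°, groundspeed 226.3 kt

Leg 1: track=123.3°, groundspeed=227.8 kt
Leg 2: track=246.5°, groundspeed=243.2 kt
Leg 3: track=161.3°, groundspeed=233.3 kt
Leg 4: track=39.2°, groundspeed=226.3 kt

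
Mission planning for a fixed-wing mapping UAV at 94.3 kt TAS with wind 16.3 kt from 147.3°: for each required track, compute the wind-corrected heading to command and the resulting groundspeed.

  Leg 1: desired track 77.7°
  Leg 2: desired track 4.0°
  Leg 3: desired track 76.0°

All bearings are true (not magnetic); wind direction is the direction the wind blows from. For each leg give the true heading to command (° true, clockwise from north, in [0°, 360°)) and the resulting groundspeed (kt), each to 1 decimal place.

Leg 1: heading=87.0°, groundspeed=87.4 kt
Leg 2: heading=9.9°, groundspeed=106.9 kt
Leg 3: heading=85.4°, groundspeed=87.8 kt

Leg 1: desired track 77.7°; wind correction +9.3° → command heading 87.0°, groundspeed 87.4 kt
Leg 2: desired track 4.0°; wind correction +5.9° → command heading 9.9°, groundspeed 106.9 kt
Leg 3: desired track 76.0°; wind correction +9.4° → command heading 85.4°, groundspeed 87.8 kt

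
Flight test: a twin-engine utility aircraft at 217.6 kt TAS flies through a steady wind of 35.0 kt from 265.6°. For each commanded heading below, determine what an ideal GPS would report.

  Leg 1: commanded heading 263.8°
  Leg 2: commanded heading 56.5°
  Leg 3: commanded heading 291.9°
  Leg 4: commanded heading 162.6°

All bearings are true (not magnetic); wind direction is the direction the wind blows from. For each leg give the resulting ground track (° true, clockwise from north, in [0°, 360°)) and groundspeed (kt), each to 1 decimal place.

Leg 1: track=263.5°, groundspeed=182.6 kt
Leg 2: track=60.4°, groundspeed=248.8 kt
Leg 3: track=296.7°, groundspeed=186.9 kt
Leg 4: track=154.0°, groundspeed=228.0 kt

Leg 1: heading 263.8°; drift -0.3° → track 263.5°, groundspeed 182.6 kt
Leg 2: heading 56.5°; drift +3.9° → track 60.4°, groundspeed 248.8 kt
Leg 3: heading 291.9°; drift +4.8° → track 296.7°, groundspeed 186.9 kt
Leg 4: heading 162.6°; drift -8.6° → track 154.0°, groundspeed 228.0 kt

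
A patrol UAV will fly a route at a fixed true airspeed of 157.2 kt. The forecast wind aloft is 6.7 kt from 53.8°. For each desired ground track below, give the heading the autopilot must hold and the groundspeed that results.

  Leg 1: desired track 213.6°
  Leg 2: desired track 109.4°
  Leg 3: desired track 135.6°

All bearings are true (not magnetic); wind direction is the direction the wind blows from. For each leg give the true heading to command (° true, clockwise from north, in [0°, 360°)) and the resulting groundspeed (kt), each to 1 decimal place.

Leg 1: desired track 213.6°; wind correction -0.8° → command heading 212.8°, groundspeed 163.5 kt
Leg 2: desired track 109.4°; wind correction -2.0° → command heading 107.4°, groundspeed 153.3 kt
Leg 3: desired track 135.6°; wind correction -2.4° → command heading 133.2°, groundspeed 156.1 kt

Leg 1: heading=212.8°, groundspeed=163.5 kt
Leg 2: heading=107.4°, groundspeed=153.3 kt
Leg 3: heading=133.2°, groundspeed=156.1 kt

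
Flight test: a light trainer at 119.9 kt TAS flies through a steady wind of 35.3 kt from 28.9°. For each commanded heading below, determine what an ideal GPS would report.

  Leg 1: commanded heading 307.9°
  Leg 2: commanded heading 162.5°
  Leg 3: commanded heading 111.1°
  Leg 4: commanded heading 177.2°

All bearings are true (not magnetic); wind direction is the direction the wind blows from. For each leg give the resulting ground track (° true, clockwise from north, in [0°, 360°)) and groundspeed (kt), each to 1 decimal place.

Leg 1: heading 307.9°; drift -17.0° → track 290.9°, groundspeed 119.6 kt
Leg 2: heading 162.5°; drift +10.0° → track 172.5°, groundspeed 146.5 kt
Leg 3: heading 111.1°; drift +16.9° → track 128.0°, groundspeed 120.3 kt
Leg 4: heading 177.2°; drift +7.1° → track 184.3°, groundspeed 151.1 kt

Leg 1: track=290.9°, groundspeed=119.6 kt
Leg 2: track=172.5°, groundspeed=146.5 kt
Leg 3: track=128.0°, groundspeed=120.3 kt
Leg 4: track=184.3°, groundspeed=151.1 kt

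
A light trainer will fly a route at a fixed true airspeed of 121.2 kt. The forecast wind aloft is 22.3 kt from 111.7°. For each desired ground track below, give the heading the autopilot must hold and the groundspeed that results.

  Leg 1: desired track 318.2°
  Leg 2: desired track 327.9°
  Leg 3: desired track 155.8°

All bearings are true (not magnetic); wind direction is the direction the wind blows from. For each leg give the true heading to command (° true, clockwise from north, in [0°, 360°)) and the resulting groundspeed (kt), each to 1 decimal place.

Leg 1: heading=322.9°, groundspeed=140.7 kt
Leg 2: heading=334.1°, groundspeed=138.5 kt
Leg 3: heading=148.4°, groundspeed=104.2 kt

Leg 1: desired track 318.2°; wind correction +4.7° → command heading 322.9°, groundspeed 140.7 kt
Leg 2: desired track 327.9°; wind correction +6.2° → command heading 334.1°, groundspeed 138.5 kt
Leg 3: desired track 155.8°; wind correction -7.4° → command heading 148.4°, groundspeed 104.2 kt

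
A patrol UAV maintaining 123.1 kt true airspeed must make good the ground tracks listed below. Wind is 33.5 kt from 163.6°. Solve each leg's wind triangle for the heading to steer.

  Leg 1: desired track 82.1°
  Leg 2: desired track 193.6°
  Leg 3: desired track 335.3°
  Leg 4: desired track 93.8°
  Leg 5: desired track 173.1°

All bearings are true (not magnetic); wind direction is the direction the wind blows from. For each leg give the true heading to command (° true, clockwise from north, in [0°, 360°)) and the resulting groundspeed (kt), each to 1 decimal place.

Leg 1: desired track 82.1°; wind correction +15.6° → command heading 97.7°, groundspeed 113.6 kt
Leg 2: desired track 193.6°; wind correction -7.8° → command heading 185.8°, groundspeed 92.9 kt
Leg 3: desired track 335.3°; wind correction -2.3° → command heading 333.0°, groundspeed 156.2 kt
Leg 4: desired track 93.8°; wind correction +14.8° → command heading 108.6°, groundspeed 107.5 kt
Leg 5: desired track 173.1°; wind correction -2.6° → command heading 170.5°, groundspeed 89.9 kt

Leg 1: heading=97.7°, groundspeed=113.6 kt
Leg 2: heading=185.8°, groundspeed=92.9 kt
Leg 3: heading=333.0°, groundspeed=156.2 kt
Leg 4: heading=108.6°, groundspeed=107.5 kt
Leg 5: heading=170.5°, groundspeed=89.9 kt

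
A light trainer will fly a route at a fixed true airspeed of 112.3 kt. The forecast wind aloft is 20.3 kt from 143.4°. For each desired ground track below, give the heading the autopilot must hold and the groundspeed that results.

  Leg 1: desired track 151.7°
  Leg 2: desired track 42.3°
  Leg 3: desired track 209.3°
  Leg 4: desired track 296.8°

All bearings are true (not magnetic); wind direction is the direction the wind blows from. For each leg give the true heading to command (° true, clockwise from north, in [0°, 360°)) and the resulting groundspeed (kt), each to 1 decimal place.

Leg 1: desired track 151.7°; wind correction -1.5° → command heading 150.2°, groundspeed 92.2 kt
Leg 2: desired track 42.3°; wind correction +10.2° → command heading 52.5°, groundspeed 114.4 kt
Leg 3: desired track 209.3°; wind correction -9.5° → command heading 199.8°, groundspeed 102.5 kt
Leg 4: desired track 296.8°; wind correction -4.6° → command heading 292.2°, groundspeed 130.1 kt

Leg 1: heading=150.2°, groundspeed=92.2 kt
Leg 2: heading=52.5°, groundspeed=114.4 kt
Leg 3: heading=199.8°, groundspeed=102.5 kt
Leg 4: heading=292.2°, groundspeed=130.1 kt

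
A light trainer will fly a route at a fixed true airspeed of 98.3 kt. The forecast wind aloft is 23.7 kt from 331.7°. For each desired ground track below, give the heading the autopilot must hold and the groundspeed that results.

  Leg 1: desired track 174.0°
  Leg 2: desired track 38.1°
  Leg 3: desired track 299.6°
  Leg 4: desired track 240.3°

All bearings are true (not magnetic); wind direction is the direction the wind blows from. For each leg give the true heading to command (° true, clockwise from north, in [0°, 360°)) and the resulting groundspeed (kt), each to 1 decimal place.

Leg 1: heading=179.2°, groundspeed=119.8 kt
Leg 2: heading=25.3°, groundspeed=86.4 kt
Leg 3: heading=307.0°, groundspeed=77.4 kt
Leg 4: heading=254.2°, groundspeed=96.0 kt

Leg 1: desired track 174.0°; wind correction +5.2° → command heading 179.2°, groundspeed 119.8 kt
Leg 2: desired track 38.1°; wind correction -12.8° → command heading 25.3°, groundspeed 86.4 kt
Leg 3: desired track 299.6°; wind correction +7.4° → command heading 307.0°, groundspeed 77.4 kt
Leg 4: desired track 240.3°; wind correction +13.9° → command heading 254.2°, groundspeed 96.0 kt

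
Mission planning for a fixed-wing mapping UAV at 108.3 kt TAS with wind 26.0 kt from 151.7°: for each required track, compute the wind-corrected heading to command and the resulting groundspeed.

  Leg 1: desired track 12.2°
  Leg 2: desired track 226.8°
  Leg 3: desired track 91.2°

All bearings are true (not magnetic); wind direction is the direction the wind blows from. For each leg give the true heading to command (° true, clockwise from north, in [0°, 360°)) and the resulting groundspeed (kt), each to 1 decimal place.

Leg 1: desired track 12.2°; wind correction +9.0° → command heading 21.2°, groundspeed 126.7 kt
Leg 2: desired track 226.8°; wind correction -13.4° → command heading 213.4°, groundspeed 98.7 kt
Leg 3: desired track 91.2°; wind correction +12.1° → command heading 103.3°, groundspeed 93.1 kt

Leg 1: heading=21.2°, groundspeed=126.7 kt
Leg 2: heading=213.4°, groundspeed=98.7 kt
Leg 3: heading=103.3°, groundspeed=93.1 kt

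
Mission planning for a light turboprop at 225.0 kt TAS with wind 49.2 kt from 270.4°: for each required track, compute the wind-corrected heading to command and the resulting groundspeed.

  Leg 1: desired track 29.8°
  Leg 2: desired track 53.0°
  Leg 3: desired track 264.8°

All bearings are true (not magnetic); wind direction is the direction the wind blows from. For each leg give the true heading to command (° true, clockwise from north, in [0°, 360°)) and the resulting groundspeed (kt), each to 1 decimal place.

Leg 1: heading=18.8°, groundspeed=245.0 kt
Leg 2: heading=45.4°, groundspeed=262.1 kt
Leg 3: heading=266.0°, groundspeed=176.0 kt

Leg 1: desired track 29.8°; wind correction -11.0° → command heading 18.8°, groundspeed 245.0 kt
Leg 2: desired track 53.0°; wind correction -7.6° → command heading 45.4°, groundspeed 262.1 kt
Leg 3: desired track 264.8°; wind correction +1.2° → command heading 266.0°, groundspeed 176.0 kt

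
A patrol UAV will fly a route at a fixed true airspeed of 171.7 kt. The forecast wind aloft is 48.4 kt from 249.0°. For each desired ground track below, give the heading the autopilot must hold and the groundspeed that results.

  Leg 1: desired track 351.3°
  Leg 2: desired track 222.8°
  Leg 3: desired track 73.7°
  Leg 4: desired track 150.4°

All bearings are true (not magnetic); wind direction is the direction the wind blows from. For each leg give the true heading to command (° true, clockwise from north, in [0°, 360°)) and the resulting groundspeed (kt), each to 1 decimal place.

Leg 1: heading=335.3°, groundspeed=175.4 kt
Leg 2: heading=229.9°, groundspeed=126.9 kt
Leg 3: heading=75.0°, groundspeed=219.9 kt
Leg 4: heading=166.6°, groundspeed=172.1 kt

Leg 1: desired track 351.3°; wind correction -16.0° → command heading 335.3°, groundspeed 175.4 kt
Leg 2: desired track 222.8°; wind correction +7.1° → command heading 229.9°, groundspeed 126.9 kt
Leg 3: desired track 73.7°; wind correction +1.3° → command heading 75.0°, groundspeed 219.9 kt
Leg 4: desired track 150.4°; wind correction +16.2° → command heading 166.6°, groundspeed 172.1 kt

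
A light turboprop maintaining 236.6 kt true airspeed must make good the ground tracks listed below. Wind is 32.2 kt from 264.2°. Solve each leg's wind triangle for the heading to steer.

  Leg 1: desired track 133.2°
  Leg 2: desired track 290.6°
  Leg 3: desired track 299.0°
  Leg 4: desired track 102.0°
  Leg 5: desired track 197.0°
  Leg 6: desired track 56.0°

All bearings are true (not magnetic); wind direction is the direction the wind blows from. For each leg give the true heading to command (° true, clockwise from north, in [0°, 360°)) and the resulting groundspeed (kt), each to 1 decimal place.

Leg 1: heading=139.1°, groundspeed=256.5 kt
Leg 2: heading=287.1°, groundspeed=207.3 kt
Leg 3: heading=294.5°, groundspeed=209.4 kt
Leg 4: heading=104.4°, groundspeed=267.1 kt
Leg 5: heading=204.2°, groundspeed=222.3 kt
Leg 6: heading=52.3°, groundspeed=264.5 kt

Leg 1: desired track 133.2°; wind correction +5.9° → command heading 139.1°, groundspeed 256.5 kt
Leg 2: desired track 290.6°; wind correction -3.5° → command heading 287.1°, groundspeed 207.3 kt
Leg 3: desired track 299.0°; wind correction -4.5° → command heading 294.5°, groundspeed 209.4 kt
Leg 4: desired track 102.0°; wind correction +2.4° → command heading 104.4°, groundspeed 267.1 kt
Leg 5: desired track 197.0°; wind correction +7.2° → command heading 204.2°, groundspeed 222.3 kt
Leg 6: desired track 56.0°; wind correction -3.7° → command heading 52.3°, groundspeed 264.5 kt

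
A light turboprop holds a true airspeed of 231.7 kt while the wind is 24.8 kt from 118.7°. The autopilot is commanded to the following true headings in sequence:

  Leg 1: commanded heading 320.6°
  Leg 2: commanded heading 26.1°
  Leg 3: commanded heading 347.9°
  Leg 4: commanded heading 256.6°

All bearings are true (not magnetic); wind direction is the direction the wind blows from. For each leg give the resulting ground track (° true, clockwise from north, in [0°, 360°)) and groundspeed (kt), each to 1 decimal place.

Leg 1: heading 320.6°; drift -2.1° → track 318.5°, groundspeed 254.9 kt
Leg 2: heading 26.1°; drift -6.1° → track 20.0°, groundspeed 234.1 kt
Leg 3: heading 347.9°; drift -4.3° → track 343.6°, groundspeed 248.6 kt
Leg 4: heading 256.6°; drift +3.8° → track 260.4°, groundspeed 250.7 kt

Leg 1: track=318.5°, groundspeed=254.9 kt
Leg 2: track=20.0°, groundspeed=234.1 kt
Leg 3: track=343.6°, groundspeed=248.6 kt
Leg 4: track=260.4°, groundspeed=250.7 kt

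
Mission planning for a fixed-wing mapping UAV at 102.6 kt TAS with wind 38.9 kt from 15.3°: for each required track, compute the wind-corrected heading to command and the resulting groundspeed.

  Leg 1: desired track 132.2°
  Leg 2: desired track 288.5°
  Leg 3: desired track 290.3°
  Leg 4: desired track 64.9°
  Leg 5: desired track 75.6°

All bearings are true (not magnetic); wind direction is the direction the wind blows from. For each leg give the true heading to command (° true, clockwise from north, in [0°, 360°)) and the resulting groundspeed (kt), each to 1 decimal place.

Leg 1: heading=112.4°, groundspeed=114.2 kt
Leg 2: heading=310.7°, groundspeed=92.8 kt
Leg 3: heading=312.5°, groundspeed=91.6 kt
Leg 4: heading=48.1°, groundspeed=73.0 kt
Leg 5: heading=56.4°, groundspeed=77.6 kt

Leg 1: desired track 132.2°; wind correction -19.8° → command heading 112.4°, groundspeed 114.2 kt
Leg 2: desired track 288.5°; wind correction +22.2° → command heading 310.7°, groundspeed 92.8 kt
Leg 3: desired track 290.3°; wind correction +22.2° → command heading 312.5°, groundspeed 91.6 kt
Leg 4: desired track 64.9°; wind correction -16.8° → command heading 48.1°, groundspeed 73.0 kt
Leg 5: desired track 75.6°; wind correction -19.2° → command heading 56.4°, groundspeed 77.6 kt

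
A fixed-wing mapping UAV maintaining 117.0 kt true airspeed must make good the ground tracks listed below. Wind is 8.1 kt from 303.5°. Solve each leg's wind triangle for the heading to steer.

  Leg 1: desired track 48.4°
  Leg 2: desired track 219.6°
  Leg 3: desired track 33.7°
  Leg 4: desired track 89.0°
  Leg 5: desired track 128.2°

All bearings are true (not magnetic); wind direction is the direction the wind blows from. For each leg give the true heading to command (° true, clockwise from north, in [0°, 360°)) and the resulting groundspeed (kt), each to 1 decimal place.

Leg 1: desired track 48.4°; wind correction -3.8° → command heading 44.6°, groundspeed 118.8 kt
Leg 2: desired track 219.6°; wind correction +3.9° → command heading 223.5°, groundspeed 115.9 kt
Leg 3: desired track 33.7°; wind correction -4.0° → command heading 29.7°, groundspeed 116.7 kt
Leg 4: desired track 89.0°; wind correction -2.2° → command heading 86.8°, groundspeed 123.6 kt
Leg 5: desired track 128.2°; wind correction +0.3° → command heading 128.5°, groundspeed 125.1 kt

Leg 1: heading=44.6°, groundspeed=118.8 kt
Leg 2: heading=223.5°, groundspeed=115.9 kt
Leg 3: heading=29.7°, groundspeed=116.7 kt
Leg 4: heading=86.8°, groundspeed=123.6 kt
Leg 5: heading=128.5°, groundspeed=125.1 kt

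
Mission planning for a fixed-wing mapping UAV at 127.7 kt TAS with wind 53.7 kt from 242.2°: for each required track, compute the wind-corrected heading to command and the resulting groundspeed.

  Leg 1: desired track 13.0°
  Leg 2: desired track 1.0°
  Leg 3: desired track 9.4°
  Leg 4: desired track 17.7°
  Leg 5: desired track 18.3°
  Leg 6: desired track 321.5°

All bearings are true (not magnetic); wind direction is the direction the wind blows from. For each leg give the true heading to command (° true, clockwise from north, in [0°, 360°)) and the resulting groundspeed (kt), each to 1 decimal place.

Leg 1: heading=354.4°, groundspeed=156.1 kt
Leg 2: heading=339.4°, groundspeed=144.6 kt
Leg 3: heading=349.8°, groundspeed=152.8 kt
Leg 4: heading=0.6°, groundspeed=160.3 kt
Leg 5: heading=1.3°, groundspeed=160.8 kt
Leg 6: heading=297.1°, groundspeed=106.3 kt

Leg 1: desired track 13.0°; wind correction -18.6° → command heading 354.4°, groundspeed 156.1 kt
Leg 2: desired track 1.0°; wind correction -21.6° → command heading 339.4°, groundspeed 144.6 kt
Leg 3: desired track 9.4°; wind correction -19.6° → command heading 349.8°, groundspeed 152.8 kt
Leg 4: desired track 17.7°; wind correction -17.1° → command heading 0.6°, groundspeed 160.3 kt
Leg 5: desired track 18.3°; wind correction -17.0° → command heading 1.3°, groundspeed 160.8 kt
Leg 6: desired track 321.5°; wind correction -24.4° → command heading 297.1°, groundspeed 106.3 kt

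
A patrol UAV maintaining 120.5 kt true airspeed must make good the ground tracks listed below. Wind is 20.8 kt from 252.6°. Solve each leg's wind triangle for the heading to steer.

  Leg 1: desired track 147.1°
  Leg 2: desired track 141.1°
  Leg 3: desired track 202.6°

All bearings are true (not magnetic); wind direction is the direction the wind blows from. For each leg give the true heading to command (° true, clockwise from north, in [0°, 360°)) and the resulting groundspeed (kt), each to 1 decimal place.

Leg 1: heading=156.7°, groundspeed=124.4 kt
Leg 2: heading=150.3°, groundspeed=126.6 kt
Leg 3: heading=210.2°, groundspeed=106.1 kt

Leg 1: desired track 147.1°; wind correction +9.6° → command heading 156.7°, groundspeed 124.4 kt
Leg 2: desired track 141.1°; wind correction +9.2° → command heading 150.3°, groundspeed 126.6 kt
Leg 3: desired track 202.6°; wind correction +7.6° → command heading 210.2°, groundspeed 106.1 kt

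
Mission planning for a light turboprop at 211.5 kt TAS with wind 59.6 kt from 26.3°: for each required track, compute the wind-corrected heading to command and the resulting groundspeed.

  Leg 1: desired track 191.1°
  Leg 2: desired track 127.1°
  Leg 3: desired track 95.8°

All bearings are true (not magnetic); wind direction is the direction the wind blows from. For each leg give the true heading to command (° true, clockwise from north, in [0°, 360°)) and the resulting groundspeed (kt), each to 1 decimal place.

Leg 1: heading=186.9°, groundspeed=268.4 kt
Leg 2: heading=111.0°, groundspeed=214.4 kt
Leg 3: heading=80.5°, groundspeed=183.1 kt

Leg 1: desired track 191.1°; wind correction -4.2° → command heading 186.9°, groundspeed 268.4 kt
Leg 2: desired track 127.1°; wind correction -16.1° → command heading 111.0°, groundspeed 214.4 kt
Leg 3: desired track 95.8°; wind correction -15.3° → command heading 80.5°, groundspeed 183.1 kt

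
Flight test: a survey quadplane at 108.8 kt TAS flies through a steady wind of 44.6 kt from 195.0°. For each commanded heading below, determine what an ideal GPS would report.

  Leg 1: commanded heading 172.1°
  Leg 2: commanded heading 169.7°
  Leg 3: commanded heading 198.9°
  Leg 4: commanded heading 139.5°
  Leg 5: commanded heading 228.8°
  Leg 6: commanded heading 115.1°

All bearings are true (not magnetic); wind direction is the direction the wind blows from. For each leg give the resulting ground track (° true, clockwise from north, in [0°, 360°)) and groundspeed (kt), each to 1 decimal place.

Leg 1: heading 172.1°; drift -14.4° → track 157.7°, groundspeed 69.9 kt
Leg 2: heading 169.7°; drift -15.6° → track 154.1°, groundspeed 71.1 kt
Leg 3: heading 198.9°; drift +2.7° → track 201.6°, groundspeed 64.4 kt
Leg 4: heading 139.5°; drift -23.7° → track 115.8°, groundspeed 91.3 kt
Leg 5: heading 228.8°; drift +19.1° → track 247.9°, groundspeed 75.9 kt
Leg 6: heading 115.1°; drift -23.5° → track 91.6°, groundspeed 110.1 kt

Leg 1: track=157.7°, groundspeed=69.9 kt
Leg 2: track=154.1°, groundspeed=71.1 kt
Leg 3: track=201.6°, groundspeed=64.4 kt
Leg 4: track=115.8°, groundspeed=91.3 kt
Leg 5: track=247.9°, groundspeed=75.9 kt
Leg 6: track=91.6°, groundspeed=110.1 kt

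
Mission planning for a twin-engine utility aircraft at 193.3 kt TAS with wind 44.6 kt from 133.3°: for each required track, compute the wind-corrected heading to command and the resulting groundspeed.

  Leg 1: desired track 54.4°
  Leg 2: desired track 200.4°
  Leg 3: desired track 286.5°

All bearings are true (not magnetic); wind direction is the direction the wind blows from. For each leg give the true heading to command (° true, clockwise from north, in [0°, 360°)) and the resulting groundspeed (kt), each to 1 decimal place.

Leg 1: heading=67.5°, groundspeed=179.7 kt
Leg 2: heading=188.1°, groundspeed=171.5 kt
Leg 3: heading=280.5°, groundspeed=232.1 kt

Leg 1: desired track 54.4°; wind correction +13.1° → command heading 67.5°, groundspeed 179.7 kt
Leg 2: desired track 200.4°; wind correction -12.3° → command heading 188.1°, groundspeed 171.5 kt
Leg 3: desired track 286.5°; wind correction -6.0° → command heading 280.5°, groundspeed 232.1 kt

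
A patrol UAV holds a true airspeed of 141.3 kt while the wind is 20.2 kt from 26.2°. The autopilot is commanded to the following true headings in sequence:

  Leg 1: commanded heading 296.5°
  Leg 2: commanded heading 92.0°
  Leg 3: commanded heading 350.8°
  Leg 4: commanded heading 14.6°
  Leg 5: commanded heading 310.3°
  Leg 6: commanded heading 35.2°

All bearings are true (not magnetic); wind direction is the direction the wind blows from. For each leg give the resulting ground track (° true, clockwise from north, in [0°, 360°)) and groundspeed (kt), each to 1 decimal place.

Leg 1: track=288.4°, groundspeed=142.6 kt
Leg 2: track=99.9°, groundspeed=134.3 kt
Leg 3: track=345.4°, groundspeed=125.4 kt
Leg 4: track=12.7°, groundspeed=121.6 kt
Leg 5: track=302.1°, groundspeed=137.8 kt
Leg 6: track=36.7°, groundspeed=121.4 kt

Leg 1: heading 296.5°; drift -8.1° → track 288.4°, groundspeed 142.6 kt
Leg 2: heading 92.0°; drift +7.9° → track 99.9°, groundspeed 134.3 kt
Leg 3: heading 350.8°; drift -5.4° → track 345.4°, groundspeed 125.4 kt
Leg 4: heading 14.6°; drift -1.9° → track 12.7°, groundspeed 121.6 kt
Leg 5: heading 310.3°; drift -8.2° → track 302.1°, groundspeed 137.8 kt
Leg 6: heading 35.2°; drift +1.5° → track 36.7°, groundspeed 121.4 kt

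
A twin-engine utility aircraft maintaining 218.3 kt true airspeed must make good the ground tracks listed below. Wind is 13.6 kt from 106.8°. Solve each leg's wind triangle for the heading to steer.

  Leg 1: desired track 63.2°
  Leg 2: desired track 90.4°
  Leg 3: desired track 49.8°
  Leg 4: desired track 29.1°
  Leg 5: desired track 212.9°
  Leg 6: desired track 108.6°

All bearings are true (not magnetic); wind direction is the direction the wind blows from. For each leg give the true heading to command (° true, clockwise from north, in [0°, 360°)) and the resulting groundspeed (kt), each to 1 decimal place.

Leg 1: desired track 63.2°; wind correction +2.5° → command heading 65.7°, groundspeed 208.2 kt
Leg 2: desired track 90.4°; wind correction +1.0° → command heading 91.4°, groundspeed 205.2 kt
Leg 3: desired track 49.8°; wind correction +3.0° → command heading 52.8°, groundspeed 210.6 kt
Leg 4: desired track 29.1°; wind correction +3.5° → command heading 32.6°, groundspeed 215.0 kt
Leg 5: desired track 212.9°; wind correction -3.4° → command heading 209.5°, groundspeed 221.7 kt
Leg 6: desired track 108.6°; wind correction -0.1° → command heading 108.5°, groundspeed 204.7 kt

Leg 1: heading=65.7°, groundspeed=208.2 kt
Leg 2: heading=91.4°, groundspeed=205.2 kt
Leg 3: heading=52.8°, groundspeed=210.6 kt
Leg 4: heading=32.6°, groundspeed=215.0 kt
Leg 5: heading=209.5°, groundspeed=221.7 kt
Leg 6: heading=108.5°, groundspeed=204.7 kt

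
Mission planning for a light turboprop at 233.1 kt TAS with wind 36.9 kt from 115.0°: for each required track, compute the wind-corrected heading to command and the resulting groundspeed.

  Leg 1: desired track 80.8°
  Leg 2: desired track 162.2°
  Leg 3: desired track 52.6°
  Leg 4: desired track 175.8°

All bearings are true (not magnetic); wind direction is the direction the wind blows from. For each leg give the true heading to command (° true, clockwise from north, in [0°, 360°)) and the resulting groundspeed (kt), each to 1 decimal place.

Leg 1: desired track 80.8°; wind correction +5.1° → command heading 85.9°, groundspeed 201.7 kt
Leg 2: desired track 162.2°; wind correction -6.7° → command heading 155.5°, groundspeed 206.5 kt
Leg 3: desired track 52.6°; wind correction +8.1° → command heading 60.7°, groundspeed 213.7 kt
Leg 4: desired track 175.8°; wind correction -7.9° → command heading 167.9°, groundspeed 212.9 kt

Leg 1: heading=85.9°, groundspeed=201.7 kt
Leg 2: heading=155.5°, groundspeed=206.5 kt
Leg 3: heading=60.7°, groundspeed=213.7 kt
Leg 4: heading=167.9°, groundspeed=212.9 kt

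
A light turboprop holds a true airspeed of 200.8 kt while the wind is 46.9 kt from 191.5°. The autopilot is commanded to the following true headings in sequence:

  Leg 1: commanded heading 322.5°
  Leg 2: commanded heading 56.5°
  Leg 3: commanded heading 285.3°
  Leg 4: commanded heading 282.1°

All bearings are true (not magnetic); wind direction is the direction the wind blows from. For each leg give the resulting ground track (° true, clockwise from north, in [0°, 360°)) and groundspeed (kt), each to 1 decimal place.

Leg 1: track=331.2°, groundspeed=234.3 kt
Leg 2: track=48.4°, groundspeed=236.3 kt
Leg 3: track=298.2°, groundspeed=209.2 kt
Leg 4: track=295.2°, groundspeed=206.7 kt

Leg 1: heading 322.5°; drift +8.7° → track 331.2°, groundspeed 234.3 kt
Leg 2: heading 56.5°; drift -8.1° → track 48.4°, groundspeed 236.3 kt
Leg 3: heading 285.3°; drift +12.9° → track 298.2°, groundspeed 209.2 kt
Leg 4: heading 282.1°; drift +13.1° → track 295.2°, groundspeed 206.7 kt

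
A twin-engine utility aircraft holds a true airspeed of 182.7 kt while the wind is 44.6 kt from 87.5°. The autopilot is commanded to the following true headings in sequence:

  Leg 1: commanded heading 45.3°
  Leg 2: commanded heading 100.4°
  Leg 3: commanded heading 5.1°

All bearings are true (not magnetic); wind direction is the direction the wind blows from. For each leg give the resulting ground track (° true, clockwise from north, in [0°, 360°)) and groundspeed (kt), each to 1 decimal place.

Leg 1: heading 45.3°; drift -11.3° → track 34.0°, groundspeed 152.6 kt
Leg 2: heading 100.4°; drift +4.1° → track 104.5°, groundspeed 139.6 kt
Leg 3: heading 5.1°; drift -14.0° → track 351.1°, groundspeed 182.2 kt

Leg 1: track=34.0°, groundspeed=152.6 kt
Leg 2: track=104.5°, groundspeed=139.6 kt
Leg 3: track=351.1°, groundspeed=182.2 kt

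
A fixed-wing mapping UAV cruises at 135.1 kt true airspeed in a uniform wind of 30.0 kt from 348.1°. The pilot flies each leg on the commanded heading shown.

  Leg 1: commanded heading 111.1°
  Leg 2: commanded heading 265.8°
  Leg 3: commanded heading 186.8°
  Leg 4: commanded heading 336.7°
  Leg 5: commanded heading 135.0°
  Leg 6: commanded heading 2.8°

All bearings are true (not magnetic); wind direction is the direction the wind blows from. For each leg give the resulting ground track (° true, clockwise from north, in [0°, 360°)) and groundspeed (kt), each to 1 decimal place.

Leg 1: heading 111.1°; drift +9.4° → track 120.5°, groundspeed 153.5 kt
Leg 2: heading 265.8°; drift -12.8° → track 253.0°, groundspeed 134.4 kt
Leg 3: heading 186.8°; drift -3.4° → track 183.4°, groundspeed 163.8 kt
Leg 4: heading 336.7°; drift -3.2° → track 333.5°, groundspeed 105.9 kt
Leg 5: heading 135.0°; drift +5.8° → track 140.8°, groundspeed 161.1 kt
Leg 6: heading 2.8°; drift +4.1° → track 6.9°, groundspeed 106.4 kt

Leg 1: track=120.5°, groundspeed=153.5 kt
Leg 2: track=253.0°, groundspeed=134.4 kt
Leg 3: track=183.4°, groundspeed=163.8 kt
Leg 4: track=333.5°, groundspeed=105.9 kt
Leg 5: track=140.8°, groundspeed=161.1 kt
Leg 6: track=6.9°, groundspeed=106.4 kt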